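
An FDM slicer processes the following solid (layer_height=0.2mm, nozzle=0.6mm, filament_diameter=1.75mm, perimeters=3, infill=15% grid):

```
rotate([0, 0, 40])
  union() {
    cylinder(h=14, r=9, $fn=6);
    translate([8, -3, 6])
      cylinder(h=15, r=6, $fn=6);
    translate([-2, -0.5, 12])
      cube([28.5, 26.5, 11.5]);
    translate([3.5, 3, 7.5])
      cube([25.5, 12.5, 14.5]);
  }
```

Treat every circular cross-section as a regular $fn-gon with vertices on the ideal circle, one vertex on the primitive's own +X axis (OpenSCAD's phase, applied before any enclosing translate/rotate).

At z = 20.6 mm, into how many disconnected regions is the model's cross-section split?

1

At z = 20.6 mm: the cylinder is not intersected at this z (z outside [0, 14]); the cylinder at (8, -3): section is a regular 6-gon, circumradius r=6; the cube at (-2, -0.5) is present — its section is the full 28.5×26.5 rectangle; the cube at (3.5, 3) (footprint 25.5×12.5) is included at this height; Combining (union): the regions partially overlap (shared area 307.87 mm²), so overlapping operands fuse into one piece — 1 connected region; (whole slice rotated 40° about Z — lengths, areas and connectivity unchanged). The result has 1 disconnected region.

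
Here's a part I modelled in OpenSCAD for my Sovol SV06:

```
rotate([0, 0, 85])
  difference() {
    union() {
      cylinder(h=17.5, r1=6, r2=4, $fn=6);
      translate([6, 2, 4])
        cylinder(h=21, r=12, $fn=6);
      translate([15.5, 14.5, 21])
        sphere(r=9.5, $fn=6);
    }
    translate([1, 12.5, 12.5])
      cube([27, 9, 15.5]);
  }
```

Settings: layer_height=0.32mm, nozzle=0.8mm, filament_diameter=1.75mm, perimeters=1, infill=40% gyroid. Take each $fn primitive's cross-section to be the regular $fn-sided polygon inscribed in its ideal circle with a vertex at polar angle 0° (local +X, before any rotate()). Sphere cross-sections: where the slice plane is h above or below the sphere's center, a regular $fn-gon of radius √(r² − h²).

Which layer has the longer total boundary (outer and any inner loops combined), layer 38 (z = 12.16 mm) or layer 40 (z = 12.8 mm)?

layer 38 (z = 12.16 mm)

Layer 38 (z = 12.16): the cone: at t=0.695 of its height the radius interpolates to r₁+(r₂−r₁)t = 4.610, giving a regular 6-gon of that circumradius (perimeter = 2·6·4.610·sin(180°/6) = 27.66 mm); the r=12 cylinder at (6, 2) gives a regular 6-gon of circumradius 12 (constant along its height) (perimeter = 2·6·12.000·sin(180°/6) = 72.00 mm); the r=9.5 sphere at (15.5, 14.5) slices to a regular 6-gon of circumradius 3.479 (√(r²−h²) with h=8.84 from center) (perimeter = 2·6·3.479·sin(180°/6) = 20.87 mm); Merging all regions: the regions partially overlap (shared area 55.22 mm²), so the edge portions inside another operand are dropped and the merged outline is re-measured after clipping — boundary = 92.87 mm; the cube at (1, 12.5) is absent (z outside [12.5, 28]); Taking the first minus the rest: none of the subtracted shapes is present at this height, so that combined region is unchanged — boundary = 92.87 mm; (whole slice rotated 85° about Z — lengths, areas and connectivity unchanged). So its perimeter = 92.87 mm. Layer 40 (z = 12.8): the cone (r1=6→r2=4) has section circumradius 4.537 here — a regular 6-gon (perimeter = 2·6·4.537·sin(180°/6) = 27.22 mm); the r=12 cylinder at (6, 2) contributes a regular 6-gon of circumradius 12 (perimeter = 2·6·12.000·sin(180°/6) = 72.00 mm); the r=9.5 sphere at (15.5, 14.5) slices to a regular 6-gon of circumradius 4.797 (√(r²−h²) with h=8.2 from center) (perimeter = 2·6·4.797·sin(180°/6) = 28.78 mm); Taking the union: the regions partially overlap (shared area 53.65 mm²), so the edge portions inside another operand are dropped and the merged outline is re-measured after clipping — boundary = 95.90 mm; the cube at (1, 12.5) (footprint 27×9) is included at this height (perimeter 72.00 mm); Subtracting the remaining from the first: starting from the result so far, the 27×9 cube at (1, 12.5) partially overlaps it — only the 46.77 mm² overlap (of its 243.00 mm²) is removed, clipping the outline — boundary = 84.17 mm; (whole slice rotated 85° about Z — lengths, areas and connectivity unchanged). So its perimeter = 84.17 mm. Layer 38 is larger (92.87 vs 84.17 mm).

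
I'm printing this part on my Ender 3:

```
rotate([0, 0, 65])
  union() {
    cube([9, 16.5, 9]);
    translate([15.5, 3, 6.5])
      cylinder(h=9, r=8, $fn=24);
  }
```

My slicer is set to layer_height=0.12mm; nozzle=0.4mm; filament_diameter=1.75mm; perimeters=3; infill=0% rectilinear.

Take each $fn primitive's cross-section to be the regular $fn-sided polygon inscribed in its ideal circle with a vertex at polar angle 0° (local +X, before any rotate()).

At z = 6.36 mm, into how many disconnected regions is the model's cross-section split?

1

At z = 6.36 mm: the cube is present — its section is the full 9×16.5 rectangle; the cylinder at (15.5, 3) is not intersected at this z (z outside [6.5, 15.5]); Combining (union): only the 9×16.5 cube is present, so the union is just that shape — 1 connected region; (rotated 65° about Z; rotation is an isometry so areas/perimeters/island counts are preserved). The result has 1 disconnected region.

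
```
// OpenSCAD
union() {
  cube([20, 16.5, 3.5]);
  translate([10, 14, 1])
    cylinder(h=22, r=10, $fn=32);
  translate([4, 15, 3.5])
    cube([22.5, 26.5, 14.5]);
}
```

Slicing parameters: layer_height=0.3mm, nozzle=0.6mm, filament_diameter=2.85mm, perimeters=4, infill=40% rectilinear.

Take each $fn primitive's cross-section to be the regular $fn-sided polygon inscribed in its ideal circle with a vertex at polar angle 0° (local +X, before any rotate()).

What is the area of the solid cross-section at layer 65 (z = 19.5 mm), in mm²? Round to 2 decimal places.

At z = 19.5 mm: the cube is absent (z outside [0, 3.5]); the r=10 cylinder at (10, 14) contributes a regular 32-gon of circumradius 10 (area = (32/2)·10.000²·sin(360°/32) = 312.14 mm²); the cube at (4, 15) is absent (z outside [3.5, 18]); Taking the union: only the r=10 cylinder at (10, 14) is present, so the union is just that shape — area = 312.14 mm². Overall, the cross-section is a single solid region. Net area = 312.14 mm².

312.14 mm²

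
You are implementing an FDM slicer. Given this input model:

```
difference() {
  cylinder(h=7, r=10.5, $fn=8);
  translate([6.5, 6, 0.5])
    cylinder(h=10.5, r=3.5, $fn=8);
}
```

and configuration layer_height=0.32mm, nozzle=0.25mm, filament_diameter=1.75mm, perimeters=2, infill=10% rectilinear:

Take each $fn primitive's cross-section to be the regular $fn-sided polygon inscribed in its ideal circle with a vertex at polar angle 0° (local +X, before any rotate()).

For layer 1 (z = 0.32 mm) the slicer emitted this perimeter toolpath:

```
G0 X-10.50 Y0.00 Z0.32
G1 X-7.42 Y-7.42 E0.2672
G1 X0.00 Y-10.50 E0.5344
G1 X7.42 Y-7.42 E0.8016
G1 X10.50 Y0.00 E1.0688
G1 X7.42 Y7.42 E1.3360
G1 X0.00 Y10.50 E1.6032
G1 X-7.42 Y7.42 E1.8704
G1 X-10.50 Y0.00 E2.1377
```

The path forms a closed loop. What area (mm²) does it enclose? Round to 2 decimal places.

311.64 mm²

Apply the shoelace formula to the sequence of (X, Y) vertices; enclosed area = 311.64 mm².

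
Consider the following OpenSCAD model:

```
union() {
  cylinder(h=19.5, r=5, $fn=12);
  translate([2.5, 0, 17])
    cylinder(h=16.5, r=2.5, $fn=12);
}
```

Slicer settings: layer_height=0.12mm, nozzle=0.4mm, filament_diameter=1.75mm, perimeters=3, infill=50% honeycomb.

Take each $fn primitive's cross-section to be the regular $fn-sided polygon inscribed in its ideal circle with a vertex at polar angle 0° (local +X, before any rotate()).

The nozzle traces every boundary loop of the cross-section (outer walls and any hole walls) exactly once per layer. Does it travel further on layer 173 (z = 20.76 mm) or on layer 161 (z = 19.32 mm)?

Layer 173 (z = 20.76): the cylinder is not intersected at this z (z outside [0, 19.5]); the cylinder at (2.5, 0): section is a regular 12-gon, circumradius r=2.5 (perimeter = 2·12·2.500·sin(180°/12) = 15.53 mm); Combining (union): only the r=2.5 cylinder at (2.5, 0) is present, so the union is just that shape — boundary = 15.53 mm. So its perimeter = 15.53 mm. Layer 161 (z = 19.32): the cylinder: section is a regular 12-gon, circumradius r=5 (perimeter = 2·12·5.000·sin(180°/12) = 31.06 mm); the r=2.5 cylinder at (2.5, 0) contributes a regular 12-gon of circumradius 2.5 (perimeter = 2·12·2.500·sin(180°/12) = 15.53 mm); Merging all regions: the r=2.5 cylinder at (2.5, 0) lies entirely inside the r=5 cylinder, so the union is just the r=5 cylinder — boundary = 31.06 mm. So its perimeter = 31.06 mm. Layer 161 is larger (31.06 vs 15.53 mm).

layer 161 (z = 19.32 mm)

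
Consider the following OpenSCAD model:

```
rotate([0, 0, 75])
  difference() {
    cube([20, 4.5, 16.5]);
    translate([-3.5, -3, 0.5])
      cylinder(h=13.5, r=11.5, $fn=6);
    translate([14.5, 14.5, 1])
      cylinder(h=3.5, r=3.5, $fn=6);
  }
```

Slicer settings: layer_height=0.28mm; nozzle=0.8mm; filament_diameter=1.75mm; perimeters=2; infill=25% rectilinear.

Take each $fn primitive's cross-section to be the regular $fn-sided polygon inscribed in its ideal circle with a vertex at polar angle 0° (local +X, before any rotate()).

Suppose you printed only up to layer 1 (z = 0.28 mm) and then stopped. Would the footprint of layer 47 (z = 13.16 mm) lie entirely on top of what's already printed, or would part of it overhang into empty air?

entirely on top

Compare the two slices. At z = 0.28: the cube (footprint 20×4.5) is included at this height (area 90.00 mm²); the cylinder at (-3.5, -3) does not reach this height (z outside [0.5, 14]); the cylinder at (14.5, 14.5) does not reach this height (z outside [1, 4.5]); After the difference (first − rest): none of the subtracted shapes is present at this height, so the 20×4.5 cube is unchanged — area = 90.00 mm²; (rotated 75° about Z; rotation is an isometry so areas/perimeters/island counts are preserved). At z = 13.16: the cube is present — its section is the full 20×4.5 rectangle (area 90.00 mm²); the cylinder at (-3.5, -3): section is a regular 6-gon, circumradius r=11.5 (area = (6/2)·11.500²·sin(360°/6) = 343.60 mm²); the cylinder at (14.5, 14.5) is absent (z outside [1, 4.5]); After the difference (first − rest): starting from the 20×4.5 cube (90.00 mm²), the r=11.5 cylinder at (-3.5, -3) partially overlaps it — only the 22.36 mm² overlap (of its 343.60 mm²) is removed, clipping the outline — area = 67.64 mm²; (rotated 75° about Z; rotation is an isometry so areas/perimeters/island counts are preserved). Checking containment: the cross-section at z = 13.16 is a subset of the cross-section at z = 0.28.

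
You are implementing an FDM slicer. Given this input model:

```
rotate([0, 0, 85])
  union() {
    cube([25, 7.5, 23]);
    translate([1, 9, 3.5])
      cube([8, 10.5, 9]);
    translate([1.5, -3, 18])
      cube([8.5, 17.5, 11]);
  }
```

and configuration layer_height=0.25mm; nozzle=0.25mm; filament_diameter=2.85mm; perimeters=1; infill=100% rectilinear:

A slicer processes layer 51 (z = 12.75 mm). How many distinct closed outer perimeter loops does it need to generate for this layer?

1

At z = 12.75 mm: the 25×7.5 cube contributes its full rectangle; the cube at (1, 9) does not reach this height (z outside [3.5, 12.5]); the cube at (1.5, -3) is not intersected at this z (z outside [18, 29]); Combining (union): only the 25×7.5 cube is present, so the union is just that shape — 1 connected region; (whole slice rotated 85° about Z — lengths, areas and connectivity unchanged). The result has 1 disconnected region.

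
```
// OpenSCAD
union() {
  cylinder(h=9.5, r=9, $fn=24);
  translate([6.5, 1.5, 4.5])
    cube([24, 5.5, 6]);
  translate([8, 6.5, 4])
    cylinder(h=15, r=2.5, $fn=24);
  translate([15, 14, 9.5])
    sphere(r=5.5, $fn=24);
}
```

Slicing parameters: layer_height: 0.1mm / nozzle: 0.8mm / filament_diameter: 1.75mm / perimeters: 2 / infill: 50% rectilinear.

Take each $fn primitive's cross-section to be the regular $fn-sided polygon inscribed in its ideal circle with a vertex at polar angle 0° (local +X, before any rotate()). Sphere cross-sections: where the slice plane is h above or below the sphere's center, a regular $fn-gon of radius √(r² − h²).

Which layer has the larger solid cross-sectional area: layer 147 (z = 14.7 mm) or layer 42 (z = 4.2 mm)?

Layer 147 (z = 14.7): the cylinder is not intersected at this z (z outside [0, 9.5]); the cube at (6.5, 1.5) is absent (z outside [4.5, 10.5]); the r=2.5 cylinder at (8, 6.5) gives a regular 24-gon of circumradius 2.5 (constant along its height) (area = (24/2)·2.500²·sin(360°/24) = 19.41 mm²); the r=5.5 sphere at (15, 14) contributes a regular 24-gon of circumradius √(5.5²−5.2²) = 1.792 (area = (24/2)·1.792²·sin(360°/24) = 9.97 mm²); Combining (union): the 2 present regions are separate (no shared area or edge), so areas and boundary lengths simply add and each stays a separate island — area = 29.38 mm². So its area = 29.38 mm². Layer 42 (z = 4.2): the r=9 cylinder gives a regular 24-gon of circumradius 9 (constant along its height) (area = (24/2)·9.000²·sin(360°/24) = 251.57 mm²); the cube at (6.5, 1.5) is not intersected at this z (z outside [4.5, 10.5]); the r=2.5 cylinder at (8, 6.5) gives a regular 24-gon of circumradius 2.5 (constant along its height) (area = (24/2)·2.500²·sin(360°/24) = 19.41 mm²); the r=5.5 sphere at (15, 14) slices to a regular 24-gon of circumradius 1.470 (√(r²−h²) with h=5.3 from center) (area = (24/2)·1.470²·sin(360°/24) = 6.71 mm²); Combining (union): the regions partially overlap — summed areas 277.69 mm² minus the doubly-counted overlap 3.01 mm² gives 274.68 mm² — area = 274.68 mm². So its area = 274.68 mm². Layer 42 is larger (274.68 vs 29.38 mm²).

layer 42 (z = 4.2 mm)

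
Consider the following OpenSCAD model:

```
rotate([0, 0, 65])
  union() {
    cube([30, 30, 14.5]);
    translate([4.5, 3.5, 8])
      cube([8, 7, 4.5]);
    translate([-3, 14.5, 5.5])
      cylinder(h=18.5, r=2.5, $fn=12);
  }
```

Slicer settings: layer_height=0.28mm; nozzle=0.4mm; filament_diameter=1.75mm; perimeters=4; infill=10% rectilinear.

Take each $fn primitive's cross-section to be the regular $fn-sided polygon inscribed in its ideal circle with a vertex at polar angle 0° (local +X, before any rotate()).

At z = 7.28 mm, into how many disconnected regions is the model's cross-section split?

At z = 7.28 mm: the cube is present — its section is the full 30×30 rectangle; the cube at (4.5, 3.5) is absent (z outside [8, 12.5]); the r=2.5 cylinder at (-3, 14.5) gives a regular 12-gon of circumradius 2.5 (constant along its height); Combining (union): the 2 present regions are separate (no shared area or edge), so areas and boundary lengths simply add and each stays a separate island — 2 connected regions; (whole slice rotated 65° about Z — lengths, areas and connectivity unchanged). The result has 2 disconnected regions.

2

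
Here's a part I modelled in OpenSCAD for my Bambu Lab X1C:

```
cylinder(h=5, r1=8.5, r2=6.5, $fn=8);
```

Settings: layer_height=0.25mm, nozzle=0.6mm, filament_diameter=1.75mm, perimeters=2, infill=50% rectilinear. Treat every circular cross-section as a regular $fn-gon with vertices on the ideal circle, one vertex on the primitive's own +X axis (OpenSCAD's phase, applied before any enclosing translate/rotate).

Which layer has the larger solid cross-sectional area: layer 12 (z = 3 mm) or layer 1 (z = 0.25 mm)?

layer 1 (z = 0.25 mm)

Layer 12 (z = 3): the cone (r1=8.5→r2=6.5) has section circumradius 7.300 here — a regular 8-gon (area = (8/2)·7.300²·sin(360°/8) = 150.73 mm²). So its area = 150.73 mm². Layer 1 (z = 0.25): the cone (r1=8.5→r2=6.5) has section circumradius 8.400 here — a regular 8-gon (area = (8/2)·8.400²·sin(360°/8) = 199.57 mm²). So its area = 199.57 mm². Layer 1 is larger (199.57 vs 150.73 mm²).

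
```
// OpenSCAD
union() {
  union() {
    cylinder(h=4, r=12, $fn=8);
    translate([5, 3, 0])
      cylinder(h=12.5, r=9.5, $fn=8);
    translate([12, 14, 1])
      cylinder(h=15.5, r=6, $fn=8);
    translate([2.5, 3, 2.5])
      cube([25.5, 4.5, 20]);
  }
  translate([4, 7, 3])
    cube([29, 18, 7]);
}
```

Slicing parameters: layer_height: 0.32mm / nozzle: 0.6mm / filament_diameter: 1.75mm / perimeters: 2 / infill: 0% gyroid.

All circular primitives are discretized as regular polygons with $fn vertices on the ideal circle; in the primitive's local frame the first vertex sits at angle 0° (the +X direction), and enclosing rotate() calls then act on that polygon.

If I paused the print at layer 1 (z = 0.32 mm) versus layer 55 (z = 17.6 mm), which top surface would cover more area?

Layer 1 (z = 0.32): the r=12 cylinder contributes a regular 8-gon of circumradius 12 (area = (8/2)·12.000²·sin(360°/8) = 407.29 mm²); the r=9.5 cylinder at (5, 3) contributes a regular 8-gon of circumradius 9.5 (area = (8/2)·9.500²·sin(360°/8) = 255.27 mm²); the cylinder at (12, 14) does not reach this height (z outside [1, 16.5]); the cube at (2.5, 3) is absent (z outside [2.5, 22.5]); Combining (union): the regions partially overlap — summed areas 662.56 mm² minus the doubly-counted overlap 202.75 mm² gives 459.80 mm² — area = 459.80 mm²; the cube at (4, 7) is absent (z outside [3, 10]); Taking the union: only the result so far is present, so the union is just that shape — area = 459.80 mm². So its area = 459.80 mm². Layer 55 (z = 17.6): the cylinder does not reach this height (z outside [0, 4]); the cylinder at (5, 3) is not intersected at this z (z outside [0, 12.5]); the cylinder at (12, 14) is not intersected at this z (z outside [1, 16.5]); the 25.5×4.5 cube at (2.5, 3) contributes its full rectangle (area 114.75 mm²); Merging all regions: only the 25.5×4.5 cube at (2.5, 3) is present, so the union is just that shape — area = 114.75 mm²; the cube at (4, 7) is not intersected at this z (z outside [3, 10]); Merging all regions: only the result so far is present, so the union is just that shape — area = 114.75 mm². So its area = 114.75 mm². Layer 1 is larger (459.80 vs 114.75 mm²).

layer 1 (z = 0.32 mm)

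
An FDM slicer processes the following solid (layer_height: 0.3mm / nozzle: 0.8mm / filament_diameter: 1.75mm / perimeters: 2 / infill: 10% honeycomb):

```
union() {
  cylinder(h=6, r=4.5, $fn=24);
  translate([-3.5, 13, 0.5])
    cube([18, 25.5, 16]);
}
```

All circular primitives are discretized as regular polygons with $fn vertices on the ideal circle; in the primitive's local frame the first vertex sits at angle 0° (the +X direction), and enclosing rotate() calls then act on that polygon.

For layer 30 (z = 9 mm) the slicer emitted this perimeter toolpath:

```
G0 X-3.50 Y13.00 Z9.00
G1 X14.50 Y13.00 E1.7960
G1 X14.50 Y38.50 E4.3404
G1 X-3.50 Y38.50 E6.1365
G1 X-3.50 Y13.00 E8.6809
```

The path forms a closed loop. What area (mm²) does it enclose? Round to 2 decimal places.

459.00 mm²

Apply the shoelace formula to the sequence of (X, Y) vertices; enclosed area = 459.00 mm².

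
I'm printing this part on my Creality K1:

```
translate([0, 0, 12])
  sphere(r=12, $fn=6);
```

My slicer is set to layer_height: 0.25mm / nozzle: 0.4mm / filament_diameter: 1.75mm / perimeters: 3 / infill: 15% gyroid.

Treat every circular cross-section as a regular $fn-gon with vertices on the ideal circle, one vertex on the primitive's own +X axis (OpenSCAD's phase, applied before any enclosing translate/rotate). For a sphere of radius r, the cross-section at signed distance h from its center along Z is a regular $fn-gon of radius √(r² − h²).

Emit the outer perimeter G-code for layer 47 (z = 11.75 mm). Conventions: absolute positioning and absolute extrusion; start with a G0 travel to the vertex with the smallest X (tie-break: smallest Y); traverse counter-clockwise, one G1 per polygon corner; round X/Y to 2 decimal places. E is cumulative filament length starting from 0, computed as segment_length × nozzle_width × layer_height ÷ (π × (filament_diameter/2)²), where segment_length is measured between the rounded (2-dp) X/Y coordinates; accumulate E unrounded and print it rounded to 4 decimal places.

G0 X-12.00 Y0.00 Z11.75
G1 X-6.00 Y-10.39 E0.4988
G1 X6.00 Y-10.39 E0.9977
G1 X12.00 Y0.00 E1.4965
G1 X6.00 Y10.39 E1.9954
G1 X-6.00 Y10.39 E2.4943
G1 X-12.00 Y0.00 E2.9931

At z = 11.75 mm: the r=12 sphere slices to a regular 6-gon of circumradius 11.997 (√(r²−h²) with h=0.25 from center). The outline is a single polygon with 6 vertices. Extrusion per mm of travel: 0.4 × 0.25 / (π × 0.875²) = 0.041575. Accumulating E over each segment gives final E = 2.9931.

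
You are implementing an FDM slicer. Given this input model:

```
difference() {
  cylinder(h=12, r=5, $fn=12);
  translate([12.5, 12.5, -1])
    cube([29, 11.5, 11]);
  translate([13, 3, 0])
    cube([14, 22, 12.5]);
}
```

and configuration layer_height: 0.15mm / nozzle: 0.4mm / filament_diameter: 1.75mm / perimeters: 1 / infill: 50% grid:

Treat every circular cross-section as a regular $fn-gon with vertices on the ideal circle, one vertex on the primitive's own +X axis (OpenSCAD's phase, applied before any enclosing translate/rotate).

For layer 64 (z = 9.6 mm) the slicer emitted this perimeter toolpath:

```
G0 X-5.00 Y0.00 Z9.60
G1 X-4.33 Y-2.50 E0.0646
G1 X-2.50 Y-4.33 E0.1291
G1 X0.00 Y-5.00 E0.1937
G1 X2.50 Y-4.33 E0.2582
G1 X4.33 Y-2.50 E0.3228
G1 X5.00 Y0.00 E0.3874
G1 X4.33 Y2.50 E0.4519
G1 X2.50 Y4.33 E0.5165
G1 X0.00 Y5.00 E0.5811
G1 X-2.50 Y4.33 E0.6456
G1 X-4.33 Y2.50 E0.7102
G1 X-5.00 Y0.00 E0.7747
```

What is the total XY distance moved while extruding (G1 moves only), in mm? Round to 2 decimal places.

Sum the Euclidean lengths of each G1 segment: total = 31.06 mm.

31.06 mm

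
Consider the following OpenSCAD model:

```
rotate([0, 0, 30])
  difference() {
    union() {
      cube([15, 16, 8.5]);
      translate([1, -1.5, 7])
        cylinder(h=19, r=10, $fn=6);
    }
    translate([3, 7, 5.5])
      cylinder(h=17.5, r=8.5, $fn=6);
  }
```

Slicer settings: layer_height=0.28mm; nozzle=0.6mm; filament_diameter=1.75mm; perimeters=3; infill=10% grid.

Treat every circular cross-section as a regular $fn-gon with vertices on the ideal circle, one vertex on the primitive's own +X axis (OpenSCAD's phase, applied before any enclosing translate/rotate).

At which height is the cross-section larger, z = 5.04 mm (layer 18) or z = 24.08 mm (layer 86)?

Layer 18 (z = 5.04): the cube (footprint 15×16) is included at this height (area 240.00 mm²); the cylinder at (1, -1.5) is not intersected at this z (z outside [7, 26]); Combining (union): only the 15×16 cube is present, so the union is just that shape — area = 240.00 mm²; the cylinder at (3, 7) is absent (z outside [5.5, 23]); Subtracting the remaining from the first: none of the subtracted shapes is present at this height, so the result so far is unchanged — area = 240.00 mm²; (whole slice rotated 30° about Z — lengths, areas and connectivity unchanged). So its area = 240.00 mm². Layer 86 (z = 24.08): the cube is not intersected at this z (z outside [0, 8.5]); the r=10 cylinder at (1, -1.5) gives a regular 6-gon of circumradius 10 (constant along its height) (area = (6/2)·10.000²·sin(360°/6) = 259.81 mm²); Merging all regions: only the r=10 cylinder at (1, -1.5) is present, so the union is just that shape — area = 259.81 mm²; the cylinder at (3, 7) is not intersected at this z (z outside [5.5, 23]); Taking the first minus the rest: none of the subtracted shapes is present at this height, so that combined region is unchanged — area = 259.81 mm²; (rotated 30° about Z; rotation is an isometry so areas/perimeters/island counts are preserved). So its area = 259.81 mm². Layer 86 is larger (259.81 vs 240.00 mm²).

layer 86 (z = 24.08 mm)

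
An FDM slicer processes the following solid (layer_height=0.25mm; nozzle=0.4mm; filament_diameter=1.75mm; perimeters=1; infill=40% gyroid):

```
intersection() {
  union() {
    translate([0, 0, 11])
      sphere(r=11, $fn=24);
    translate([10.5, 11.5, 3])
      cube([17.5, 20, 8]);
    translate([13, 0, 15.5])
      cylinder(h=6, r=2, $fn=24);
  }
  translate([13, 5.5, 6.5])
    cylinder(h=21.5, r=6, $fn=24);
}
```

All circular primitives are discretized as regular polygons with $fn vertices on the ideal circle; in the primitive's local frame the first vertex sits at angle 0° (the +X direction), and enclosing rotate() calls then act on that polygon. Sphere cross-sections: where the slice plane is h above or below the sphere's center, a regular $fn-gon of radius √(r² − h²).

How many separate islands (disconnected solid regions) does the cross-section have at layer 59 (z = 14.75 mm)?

1

At z = 14.75 mm: the r=11 sphere contributes a regular 24-gon of circumradius √(11²−3.75²) = 10.341; the cube at (10.5, 11.5) does not reach this height (z outside [3, 11]); the cylinder at (13, 0) does not reach this height (z outside [15.5, 21.5]); Merging all regions: only the r=11 sphere is present, so the union is just that shape — 1 connected region; the r=6 cylinder at (13, 5.5) contributes a regular 24-gon of circumradius 6; Taking the intersection: the r=6 cylinder at (13, 5.5) partially overlaps the result so far; clipping to the common part keeps 11.10 mm² — 1 connected region. Overall, the cross-section is a single solid region. Island count = 1.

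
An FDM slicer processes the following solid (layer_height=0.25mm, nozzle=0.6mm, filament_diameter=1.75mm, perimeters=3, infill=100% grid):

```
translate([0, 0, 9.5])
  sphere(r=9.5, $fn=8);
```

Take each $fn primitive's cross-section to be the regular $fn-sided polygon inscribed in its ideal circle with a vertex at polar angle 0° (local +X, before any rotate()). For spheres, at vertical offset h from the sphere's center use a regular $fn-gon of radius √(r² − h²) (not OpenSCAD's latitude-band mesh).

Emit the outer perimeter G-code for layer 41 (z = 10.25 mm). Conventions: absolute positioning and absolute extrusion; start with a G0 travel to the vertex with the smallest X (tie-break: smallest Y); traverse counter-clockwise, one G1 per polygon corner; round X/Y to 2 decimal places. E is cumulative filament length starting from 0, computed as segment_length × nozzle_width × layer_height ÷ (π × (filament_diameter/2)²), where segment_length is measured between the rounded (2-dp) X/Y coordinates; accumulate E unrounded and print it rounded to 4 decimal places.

G0 X-9.47 Y0.00 Z10.25
G1 X-6.70 Y-6.70 E0.4521
G1 X0.00 Y-9.47 E0.9043
G1 X6.70 Y-6.70 E1.3564
G1 X9.47 Y0.00 E1.8085
G1 X6.70 Y6.70 E2.2607
G1 X0.00 Y9.47 E2.7128
G1 X-6.70 Y6.70 E3.1649
G1 X-9.47 Y0.00 E3.6171

At z = 10.25 mm: the r=9.5 sphere contributes a regular 8-gon of circumradius √(9.5²−0.75²) = 9.470. The outline is a single polygon with 8 vertices. Extrusion per mm of travel: 0.6 × 0.25 / (π × 0.875²) = 0.062363. Accumulating E over each segment gives final E = 3.6171.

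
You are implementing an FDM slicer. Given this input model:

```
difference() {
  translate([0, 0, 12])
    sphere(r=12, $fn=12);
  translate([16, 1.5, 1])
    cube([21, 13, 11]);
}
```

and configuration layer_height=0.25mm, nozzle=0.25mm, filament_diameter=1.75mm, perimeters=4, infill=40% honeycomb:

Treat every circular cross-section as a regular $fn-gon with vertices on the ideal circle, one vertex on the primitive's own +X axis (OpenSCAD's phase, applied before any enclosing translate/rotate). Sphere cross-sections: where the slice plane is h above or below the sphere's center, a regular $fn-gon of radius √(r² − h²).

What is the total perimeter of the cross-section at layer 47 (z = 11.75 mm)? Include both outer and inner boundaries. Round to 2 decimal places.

At z = 11.75 mm: the r=12 sphere slices to a regular 12-gon of circumradius 11.997 (√(r²−h²) with h=0.25 from center) (perimeter = 2·12·11.997·sin(180°/12) = 74.52 mm); the cube at (16, 1.5) (footprint 21×13) is included at this height (perimeter 68.00 mm); Subtracting the remaining from the first: starting from the r=12 sphere, the 21×13 cube at (16, 1.5) misses the remaining region (no effect) — boundary = 74.52 mm. Overall, the cross-section is a single solid region. Total boundary length (outer) = 74.52 mm.

74.52 mm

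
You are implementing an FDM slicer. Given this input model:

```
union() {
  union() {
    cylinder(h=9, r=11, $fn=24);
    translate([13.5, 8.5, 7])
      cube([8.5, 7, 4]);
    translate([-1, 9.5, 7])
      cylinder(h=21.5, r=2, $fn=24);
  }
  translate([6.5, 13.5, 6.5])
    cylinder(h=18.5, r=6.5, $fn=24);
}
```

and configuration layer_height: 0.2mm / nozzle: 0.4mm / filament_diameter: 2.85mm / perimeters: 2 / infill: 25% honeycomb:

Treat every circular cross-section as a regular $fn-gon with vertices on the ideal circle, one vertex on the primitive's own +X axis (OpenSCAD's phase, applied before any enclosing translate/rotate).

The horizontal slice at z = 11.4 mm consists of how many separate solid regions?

At z = 11.4 mm: the cylinder does not reach this height (z outside [0, 9]); the cube at (13.5, 8.5) does not reach this height (z outside [7, 11]); the r=2 cylinder at (-1, 9.5) gives a regular 24-gon of circumradius 2 (constant along its height); Merging all regions: only the r=2 cylinder at (-1, 9.5) is present, so the union is just that shape — 1 connected region; the cylinder at (6.5, 13.5): section is a regular 24-gon, circumradius r=6.5; Combining (union): the 2 present regions are separate (no shared area or edge), so areas and boundary lengths simply add and each stays a separate island — 2 connected regions. The result has 2 disconnected regions.

2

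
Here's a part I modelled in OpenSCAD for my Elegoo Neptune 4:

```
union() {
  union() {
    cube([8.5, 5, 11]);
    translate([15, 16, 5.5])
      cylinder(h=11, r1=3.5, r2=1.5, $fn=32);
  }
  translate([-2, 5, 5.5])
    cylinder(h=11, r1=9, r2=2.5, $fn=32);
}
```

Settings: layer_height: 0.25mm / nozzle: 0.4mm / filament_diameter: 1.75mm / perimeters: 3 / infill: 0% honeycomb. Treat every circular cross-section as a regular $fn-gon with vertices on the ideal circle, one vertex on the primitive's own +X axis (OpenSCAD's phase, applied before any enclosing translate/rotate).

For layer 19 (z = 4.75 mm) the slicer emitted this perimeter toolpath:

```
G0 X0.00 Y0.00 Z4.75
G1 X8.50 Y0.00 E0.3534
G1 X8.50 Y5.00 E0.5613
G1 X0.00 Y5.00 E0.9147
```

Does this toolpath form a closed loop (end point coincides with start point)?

Start point (G0): (0.00, 0.00). End point (last G1): the path does not return to the start — open.

no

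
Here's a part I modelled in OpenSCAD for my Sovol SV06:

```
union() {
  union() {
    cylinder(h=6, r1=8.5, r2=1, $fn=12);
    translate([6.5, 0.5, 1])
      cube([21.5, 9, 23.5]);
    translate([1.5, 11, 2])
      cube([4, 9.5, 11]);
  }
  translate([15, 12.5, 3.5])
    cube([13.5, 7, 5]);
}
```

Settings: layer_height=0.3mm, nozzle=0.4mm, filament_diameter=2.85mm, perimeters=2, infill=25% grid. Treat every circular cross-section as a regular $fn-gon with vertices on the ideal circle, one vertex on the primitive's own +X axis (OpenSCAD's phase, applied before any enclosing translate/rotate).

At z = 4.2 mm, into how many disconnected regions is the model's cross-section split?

At z = 4.2 mm: the cone contributes a regular 12-gon of circumradius 3.250 (interpolated between r1=8.5 and r2=1 at t=0.700); the 21.5×9 cube at (6.5, 0.5) contributes its full rectangle; the cube at (1.5, 11) (footprint 4×9.5) is included at this height; Taking the union: the 3 present regions are separate (no shared area or edge), so areas and boundary lengths simply add and each stays a separate island — 3 connected regions; the 13.5×7 cube at (15, 12.5) contributes its full rectangle; Taking the union: the 2 present regions are separate (no shared area or edge), so areas and boundary lengths simply add and each stays a separate island — 4 connected regions. The result has 4 disconnected regions.

4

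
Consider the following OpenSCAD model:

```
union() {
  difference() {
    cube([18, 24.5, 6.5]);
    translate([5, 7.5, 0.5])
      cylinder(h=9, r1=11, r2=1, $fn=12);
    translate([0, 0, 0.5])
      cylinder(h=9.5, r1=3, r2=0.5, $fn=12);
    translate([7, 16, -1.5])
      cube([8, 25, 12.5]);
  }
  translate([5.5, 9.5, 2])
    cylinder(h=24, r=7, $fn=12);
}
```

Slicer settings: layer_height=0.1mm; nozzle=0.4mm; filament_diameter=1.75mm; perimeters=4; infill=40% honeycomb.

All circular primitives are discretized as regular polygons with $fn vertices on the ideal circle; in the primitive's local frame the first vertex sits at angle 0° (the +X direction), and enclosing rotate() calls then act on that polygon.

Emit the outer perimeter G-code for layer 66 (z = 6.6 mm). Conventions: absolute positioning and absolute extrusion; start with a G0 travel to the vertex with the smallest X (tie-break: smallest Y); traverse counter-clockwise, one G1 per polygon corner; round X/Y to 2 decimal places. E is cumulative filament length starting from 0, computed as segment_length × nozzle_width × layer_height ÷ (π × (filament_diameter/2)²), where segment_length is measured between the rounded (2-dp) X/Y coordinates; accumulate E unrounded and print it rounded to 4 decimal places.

G0 X-1.50 Y9.50 Z6.60
G1 X-0.56 Y6.00 E0.0603
G1 X2.00 Y3.44 E0.1205
G1 X5.50 Y2.50 E0.1807
G1 X9.00 Y3.44 E0.2410
G1 X11.56 Y6.00 E0.3012
G1 X12.50 Y9.50 E0.3615
G1 X11.56 Y13.00 E0.4218
G1 X9.00 Y15.56 E0.4820
G1 X5.50 Y16.50 E0.5422
G1 X2.00 Y15.56 E0.6025
G1 X-0.56 Y13.00 E0.6627
G1 X-1.50 Y9.50 E0.7230

At z = 6.6 mm: the cube does not reach this height (z outside [0, 6.5]); the cone at (5, 7.5): at t=0.678 of its height the radius interpolates to r₁+(r₂−r₁)t = 4.222, giving a regular 12-gon of that circumradius; the cone (r1=3→r2=0.5) has section circumradius 1.395 here — a regular 12-gon; the cube at (7, 16) is present — its section is the full 8×25 rectangle; Taking the first minus the rest: the first operand is absent here, so nothing remains; the r=7 cylinder at (5.5, 9.5) contributes a regular 12-gon of circumradius 7; Combining (union): only the r=7 cylinder at (5.5, 9.5) is present, so the union is just that shape — 1 connected region. The outline is a single polygon with 12 vertices. Extrusion per mm of travel: 0.4 × 0.1 / (π × 0.875²) = 0.016630. Accumulating E over each segment gives final E = 0.7230.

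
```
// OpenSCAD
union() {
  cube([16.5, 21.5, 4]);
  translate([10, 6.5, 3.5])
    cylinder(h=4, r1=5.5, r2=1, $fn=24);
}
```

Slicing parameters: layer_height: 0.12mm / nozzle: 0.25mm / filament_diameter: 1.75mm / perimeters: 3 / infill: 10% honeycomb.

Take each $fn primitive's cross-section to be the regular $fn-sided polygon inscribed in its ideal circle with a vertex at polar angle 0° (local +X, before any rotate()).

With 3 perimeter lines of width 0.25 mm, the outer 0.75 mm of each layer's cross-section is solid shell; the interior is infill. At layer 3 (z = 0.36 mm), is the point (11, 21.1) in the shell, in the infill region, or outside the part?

shell

At z = 0.36 mm: the cube (footprint 16.5×21.5) is included at this height; the cone at (10, 6.5) does not reach this height (z outside [3.5, 7.5]); Merging all regions: only the 16.5×21.5 cube is present, so the union is just that shape — 1 connected region. Overall, the cross-section is a single solid region. The nearest boundary edge runs (16.50, 21.50)→(0.00, 21.50); distance from the point to it = 0.40 mm. The point is inside the cross-section, 0.40 mm from the nearest boundary — within the 0.75 mm shell band (3 × 0.25).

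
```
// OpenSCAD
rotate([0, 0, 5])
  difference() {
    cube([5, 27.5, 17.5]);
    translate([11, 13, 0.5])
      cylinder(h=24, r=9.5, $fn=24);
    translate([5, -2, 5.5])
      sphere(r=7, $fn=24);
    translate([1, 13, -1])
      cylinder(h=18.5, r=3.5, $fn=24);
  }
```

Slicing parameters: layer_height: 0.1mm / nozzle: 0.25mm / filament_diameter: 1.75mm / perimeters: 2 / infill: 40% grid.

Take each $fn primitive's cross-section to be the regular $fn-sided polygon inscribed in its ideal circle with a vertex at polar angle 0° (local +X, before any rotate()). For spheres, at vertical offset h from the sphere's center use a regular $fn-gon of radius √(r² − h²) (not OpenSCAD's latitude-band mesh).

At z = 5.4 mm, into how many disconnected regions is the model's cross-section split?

2

At z = 5.4 mm: the cube (footprint 5×27.5) is included at this height; the r=9.5 cylinder at (11, 13) contributes a regular 24-gon of circumradius 9.5; the sphere at (5, -2): section is a regular 24-gon, circumradius = √(r²−h²) = √(7²−0.1²) = 6.999; the r=3.5 cylinder at (1, 13) contributes a regular 24-gon of circumradius 3.5; Taking the first minus the rest: starting from the 5×27.5 cube, the r=9.5 cylinder at (11, 13) partially overlaps it — only the 34.99 mm² overlap (of its 280.30 mm²) is removed, clipping the outline; the r=7 sphere at (5, -2) partially overlaps it — only the 21.52 mm² overlap (of its 152.15 mm²) is removed, clipping the outline; the r=3.5 cylinder at (1, 13) partially overlaps it — only the 12.07 mm² overlap (of its 38.05 mm²) is removed, clipping the outline — 2 connected regions; (whole slice rotated 5° about Z — lengths, areas and connectivity unchanged). The result has 2 disconnected regions.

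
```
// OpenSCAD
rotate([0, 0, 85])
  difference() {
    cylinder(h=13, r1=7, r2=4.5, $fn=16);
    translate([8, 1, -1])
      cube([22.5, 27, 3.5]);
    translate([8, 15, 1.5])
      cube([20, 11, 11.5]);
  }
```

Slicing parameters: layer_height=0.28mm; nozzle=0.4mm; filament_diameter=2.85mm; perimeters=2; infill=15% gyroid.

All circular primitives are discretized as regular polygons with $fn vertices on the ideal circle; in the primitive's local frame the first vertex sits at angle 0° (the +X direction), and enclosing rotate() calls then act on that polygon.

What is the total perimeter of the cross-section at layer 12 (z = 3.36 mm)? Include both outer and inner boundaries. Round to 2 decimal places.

39.67 mm

At z = 3.36 mm: the cone contributes a regular 16-gon of circumradius 6.354 (interpolated between r1=7 and r2=4.5 at t=0.258) (perimeter = 2·16·6.354·sin(180°/16) = 39.67 mm); the cube at (8, 1) is not intersected at this z (z outside [-1, 2.5]); the cube at (8, 15) (footprint 20×11) is included at this height (perimeter 62.00 mm); Taking the first minus the rest: starting from the cone, the 20×11 cube at (8, 15) misses the remaining region (no effect) — boundary = 39.67 mm; (whole slice rotated 85° about Z — lengths, areas and connectivity unchanged). Overall, the cross-section is a single solid region. Total boundary length (outer) = 39.67 mm.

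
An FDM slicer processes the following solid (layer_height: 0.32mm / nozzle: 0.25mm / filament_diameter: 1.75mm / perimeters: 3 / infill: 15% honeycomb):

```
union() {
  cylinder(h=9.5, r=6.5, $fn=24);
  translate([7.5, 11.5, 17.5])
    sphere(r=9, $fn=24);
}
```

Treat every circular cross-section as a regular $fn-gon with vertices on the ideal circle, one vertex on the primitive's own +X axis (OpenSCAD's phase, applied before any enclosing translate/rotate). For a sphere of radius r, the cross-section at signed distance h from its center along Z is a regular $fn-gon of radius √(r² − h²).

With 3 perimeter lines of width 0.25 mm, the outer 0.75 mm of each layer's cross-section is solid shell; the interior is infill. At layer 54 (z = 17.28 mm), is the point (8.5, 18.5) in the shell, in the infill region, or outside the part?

At z = 17.28 mm: the cylinder does not reach this height (z outside [0, 9.5]); the sphere at (7.5, 11.5): section is a regular 24-gon, circumradius = √(r²−h²) = √(9²−0.22²) = 8.997; Taking the union: only the r=9 sphere at (7.5, 11.5) is present, so the union is just that shape — 1 connected region. Overall, the cross-section is a single solid region. The nearest boundary edge runs (9.83, 20.19)→(7.50, 20.50); distance from the point to it = 1.85 mm. The point is inside the cross-section and 1.85 mm from the nearest boundary — more than the 0.75 mm shell width (3 × 0.25), so it's in the infill interior.

infill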